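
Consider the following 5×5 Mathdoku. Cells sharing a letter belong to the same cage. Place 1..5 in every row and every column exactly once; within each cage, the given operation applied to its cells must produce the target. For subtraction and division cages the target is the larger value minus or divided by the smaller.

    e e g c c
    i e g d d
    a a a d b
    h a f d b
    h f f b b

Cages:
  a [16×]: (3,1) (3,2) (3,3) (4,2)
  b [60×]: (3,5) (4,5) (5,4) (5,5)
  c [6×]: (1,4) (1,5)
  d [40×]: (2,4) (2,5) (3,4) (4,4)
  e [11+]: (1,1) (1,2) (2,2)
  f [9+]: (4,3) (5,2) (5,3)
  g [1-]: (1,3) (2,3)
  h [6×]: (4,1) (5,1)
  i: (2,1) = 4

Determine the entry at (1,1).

I is a freebie; hence (2,1) = 4.
Cage a needs product 16; hence (4,2) = 2.
2 is placed in row 4, so (4,1) = 3.
The two cells of cage h must have product 6, which forces (5,1) = 2.
2 is placed in column 1, leaving (1,1) = 5.
The 3 cells of cage e must have sum 11, which forces (1,2) = 1.
The 3 cells of cage e must have sum 11, leaving (2,2) = 5.
2 is placed in column 1, leaving (3,1) = 1.
The 4 cells of cage a must have product 16, which forces (3,2) = 4.
The 4 cells of cage a must have product 16, which forces (3,3) = 2.
Row 3 already has 2, which forces (3,4) = 5.
Row 3 now contains 5; hence (3,5) = 3.
Column 2 already has 4, so (5,2) = 3.
The two cells of cage g must have difference 1, which forces (1,3) = 4.
The two cells of cage c must have product 6, which forces (1,4) = 3.
3 is placed in column 5, so (1,5) = 2.
The two cells of cage g must have difference 1; hence (2,3) = 3.
Column 5 already has 2, leaving (2,5) = 1.
The 4 cells of cage d must have product 40; hence (4,4) = 4.
Row 4 now contains 4; hence (4,5) = 5.
4 is placed in column 4, leaving (5,4) = 1.
5 is placed in column 5; hence (5,5) = 4.
Row 2 now contains 1, leaving (2,4) = 2.
Row 4 now contains 5, so (4,3) = 1.
Row 5 already has 1, so (5,3) = 5.
Filled in: 5 1 4 3 2 / 4 5 3 2 1 / 1 4 2 5 3 / 3 2 1 4 5 / 2 3 5 1 4.

5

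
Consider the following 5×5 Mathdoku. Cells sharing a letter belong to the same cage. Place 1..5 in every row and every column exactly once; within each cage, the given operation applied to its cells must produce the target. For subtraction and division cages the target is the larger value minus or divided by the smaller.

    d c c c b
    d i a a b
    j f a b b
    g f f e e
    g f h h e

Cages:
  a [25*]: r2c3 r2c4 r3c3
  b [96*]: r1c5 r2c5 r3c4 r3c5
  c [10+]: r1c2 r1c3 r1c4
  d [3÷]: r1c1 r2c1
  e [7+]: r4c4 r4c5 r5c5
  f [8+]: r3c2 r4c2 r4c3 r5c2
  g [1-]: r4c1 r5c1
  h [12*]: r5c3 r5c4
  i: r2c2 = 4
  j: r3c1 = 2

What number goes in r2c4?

5

Cage i is given, which forces r2c2 = 4.
Cage a has product 25, which forces r2c3 = 1.
Cage a needs product 25, leaving r2c4 = 5.
J is a freebie, so r3c1 = 2.
The 3 cells of cage a must have product 25; hence r3c3 = 5.
Cage b has product 96, so r3c4 = 4.
2 is placed in row 3, leaving r3c5 = 3.
1 is placed in column 3, so r4c3 = 2.
4 is placed in column 4, which forces r5c4 = 3.
Cage d needs two cells with quotient 3, leaving r1c1 = 1.
Cage c needs sum 10, leaving r1c2 = 5.
1 is placed in row 1, so r1c4 = 2.
Cage b needs product 96; hence r1c5 = 4.
Row 2 already has 1; hence r2c1 = 3.
3 is placed in column 5, which forces r2c5 = 2.
Row 3 now contains 3, which forces r3c2 = 1.
The 4 cells of cage f must have sum 8, which forces r4c2 = 3.
Column 4 already has 3, so r4c4 = 1.
4 is placed in column 5, leaving r4c5 = 5.
Cage f needs sum 8; hence r5c2 = 2.
3 is placed in row 5, so r5c3 = 4.
2 is placed in column 5, leaving r5c5 = 1.
Row 1 now contains 4, which forces r1c3 = 3.
5 is placed in row 4, so r4c1 = 4.
Row 5 already has 4; hence r5c1 = 5.
Completed grid: 1 5 3 2 4 / 3 4 1 5 2 / 2 1 5 4 3 / 4 3 2 1 5 / 5 2 4 3 1.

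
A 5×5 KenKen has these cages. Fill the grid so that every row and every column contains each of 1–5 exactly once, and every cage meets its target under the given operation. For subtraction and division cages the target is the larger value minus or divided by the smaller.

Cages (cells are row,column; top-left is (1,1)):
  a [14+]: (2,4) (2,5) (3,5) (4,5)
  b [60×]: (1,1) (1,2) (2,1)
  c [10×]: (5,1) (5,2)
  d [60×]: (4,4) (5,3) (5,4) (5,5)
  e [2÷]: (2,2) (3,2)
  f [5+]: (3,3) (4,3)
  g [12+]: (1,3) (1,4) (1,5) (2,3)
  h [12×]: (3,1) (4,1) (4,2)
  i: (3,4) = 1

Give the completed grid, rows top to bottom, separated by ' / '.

3 4 5 2 1 / 5 1 4 3 2 / 4 2 3 1 5 / 1 3 2 5 4 / 2 5 1 4 3

I is a freebie, leaving (3,4) = 1.
The only place for 5 in row 3 is (3,5).
In row 4, 5 can only go at (4,4), so (4,4) = 5.
The only place for 1 in column 1 is (4,1).
The only place for 2 in column 1 is (5,1).
2 is placed in row 5, leaving (5,2) = 5.
Column 2 needs a 1, and only (2,2) is open for it.
Cage e needs two cells with quotient 2, leaving (3,2) = 2.
2 is placed in row 3; hence (3,3) = 3.
Column 3 already has 3, leaving (4,3) = 2.
Row 3 now contains 3; hence (3,1) = 4.
Cage h has product 12, so (4,2) = 3.
Row 4 already has 3; hence (4,5) = 4.
Column 2 already has 3, leaving (1,2) = 4.
Row 1 already has 4; hence (1,4) = 2.
Column 4 already has 2, which forces (2,4) = 3.
3 is placed in row 2, leaving (2,5) = 2.
Column 4 now contains 3, leaving (5,4) = 4.
Cage b has product 60, which forces (1,1) = 3.
The 4 cells of cage g must have sum 12, which forces (1,3) = 5.
The 4 cells of cage g must have sum 12; hence (1,5) = 1.
3 is placed in row 2, leaving (2,1) = 5.
The 4 cells of cage g must have sum 12, leaving (2,3) = 4.
4 is placed in row 5, leaving (5,3) = 1.
Cage d needs product 60, so (5,5) = 3.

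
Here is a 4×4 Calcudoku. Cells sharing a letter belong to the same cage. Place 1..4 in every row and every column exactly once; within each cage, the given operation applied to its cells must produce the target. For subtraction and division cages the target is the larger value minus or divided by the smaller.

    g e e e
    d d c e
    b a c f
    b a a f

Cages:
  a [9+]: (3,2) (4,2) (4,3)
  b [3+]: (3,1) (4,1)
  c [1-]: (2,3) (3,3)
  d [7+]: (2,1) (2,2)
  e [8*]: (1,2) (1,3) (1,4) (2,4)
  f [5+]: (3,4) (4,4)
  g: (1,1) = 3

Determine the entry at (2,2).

Cage g is a single given cell; hence (1,1) = 3.
Column 1 already has 3; hence (2,1) = 4.
Row 2 now contains 4, which forces (2,2) = 3.
Cage e has product 8, so (2,4) = 1.
Row 2 now contains 1; hence (2,3) = 2.
The only place for 4 in row 3 is (3,2).
Row 4 needs a 4, and only (4,3) is open for it.
The 4 cells of cage e must have product 8; hence (1,2) = 2.
Column 3 already has 4, which forces (1,3) = 1.
The 4 cells of cage e must have product 8, which forces (1,4) = 4.
1 is placed in column 3, which forces (3,3) = 3.
Row 3 now contains 3, so (3,4) = 2.
Cage a needs sum 9; hence (4,2) = 1.
Column 4 now contains 2, so (4,4) = 3.
Row 3 now contains 2, leaving (3,1) = 1.
1 is placed in row 4, leaving (4,1) = 2.
Completed grid: 3 2 1 4 / 4 3 2 1 / 1 4 3 2 / 2 1 4 3.

3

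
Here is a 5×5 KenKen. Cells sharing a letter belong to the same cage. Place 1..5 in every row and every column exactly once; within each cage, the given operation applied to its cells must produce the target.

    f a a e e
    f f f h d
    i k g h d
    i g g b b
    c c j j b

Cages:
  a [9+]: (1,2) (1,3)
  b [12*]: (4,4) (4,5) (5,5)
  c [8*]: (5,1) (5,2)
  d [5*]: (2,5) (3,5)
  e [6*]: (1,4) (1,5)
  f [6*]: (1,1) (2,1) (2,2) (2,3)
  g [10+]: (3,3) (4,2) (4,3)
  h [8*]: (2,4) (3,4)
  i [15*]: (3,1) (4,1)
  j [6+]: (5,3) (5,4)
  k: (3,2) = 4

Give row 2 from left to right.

The 4 cells of cage f must have product 6, leaving (1,1) = 1.
Cage k is a single given cell, so (3,2) = 4.
4 is placed in row 3, leaving (3,4) = 2.
4 is placed in column 2, so (5,2) = 2.
4 is placed in column 2, which forces (1,2) = 5.
Cage a's pair has sum 9, so (1,3) = 4.
2 is placed in column 4, so (1,4) = 3.
The two cells of cage e must have product 6, leaving (1,5) = 2.
2 is placed in column 4, leaving (2,4) = 4.
Column 3 already has 4, which forces (4,3) = 2.
Column 4 already has 4, so (4,4) = 1.
Row 5 already has 2; hence (5,1) = 4.
1 is placed in column 4; hence (5,4) = 5.
Cage f has product 6; hence (2,1) = 2.
Cage g needs sum 10, leaving (3,3) = 5.
Row 3 already has 5; hence (3,5) = 1.
Row 4 now contains 1, so (4,2) = 3.
Cage b has product 12, leaving (4,5) = 4.
Row 5 already has 5, leaving (5,3) = 1.
The 3 cells of cage b must have product 12, leaving (5,5) = 3.
Column 2 already has 3, which forces (2,2) = 1.
Column 3 now contains 1, so (2,3) = 3.
Column 5 already has 1, leaving (2,5) = 5.
Row 3 already has 5, so (3,1) = 3.
Row 4 now contains 3, so (4,1) = 5.
The full grid is 1 5 4 3 2 / 2 1 3 4 5 / 3 4 5 2 1 / 5 3 2 1 4 / 4 2 1 5 3.

2 1 3 4 5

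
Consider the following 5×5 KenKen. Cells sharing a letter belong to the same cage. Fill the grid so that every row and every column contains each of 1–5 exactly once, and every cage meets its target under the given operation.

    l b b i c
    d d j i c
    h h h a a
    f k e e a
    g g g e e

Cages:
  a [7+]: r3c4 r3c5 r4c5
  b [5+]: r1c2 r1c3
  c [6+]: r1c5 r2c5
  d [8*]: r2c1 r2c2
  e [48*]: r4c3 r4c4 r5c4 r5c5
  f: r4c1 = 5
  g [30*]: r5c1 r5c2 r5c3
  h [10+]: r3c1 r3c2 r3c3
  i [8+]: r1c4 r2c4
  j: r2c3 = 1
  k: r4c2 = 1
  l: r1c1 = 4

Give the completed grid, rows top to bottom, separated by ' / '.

4 3 2 5 1 / 2 4 1 3 5 / 1 5 4 2 3 / 5 1 3 4 2 / 3 2 5 1 4

Cage l is given, which forces r1c1 = 4.
Column 1 now contains 4, leaving r2c1 = 2.
Row 2 now contains 2, which forces r2c2 = 4.
J is a freebie, so r2c3 = 1.
Row 2 now contains 1, leaving r2c5 = 5.
F is a freebie, leaving r4c1 = 5.
Cage k is a single given cell, so r4c2 = 1.
5 is placed in column 1; hence r5c1 = 3.
Cage i needs two cells with sum 8; hence r1c4 = 5.
Cage c's pair has sum 6, leaving r1c5 = 1.
5 is placed in row 2, so r2c4 = 3.
3 is placed in column 1, so r3c1 = 1.
Cage h has sum 10; hence r3c2 = 5.
Cage h needs sum 10, so r3c3 = 4.
Row 3 already has 4, so r3c4 = 2.
Row 3 now contains 2; hence r3c5 = 3.
Column 4 now contains 2, leaving r4c4 = 4.
Row 4 already has 4, so r4c5 = 2.
Column 2 now contains 5, so r5c2 = 2.
2 is placed in row 5; hence r5c3 = 5.
Column 4 already has 4, leaving r5c4 = 1.
Column 5 already has 2; hence r5c5 = 4.
2 is placed in column 2, so r1c2 = 3.
Cage b needs two cells with sum 5, which forces r1c3 = 2.
Row 4 now contains 2, so r4c3 = 3.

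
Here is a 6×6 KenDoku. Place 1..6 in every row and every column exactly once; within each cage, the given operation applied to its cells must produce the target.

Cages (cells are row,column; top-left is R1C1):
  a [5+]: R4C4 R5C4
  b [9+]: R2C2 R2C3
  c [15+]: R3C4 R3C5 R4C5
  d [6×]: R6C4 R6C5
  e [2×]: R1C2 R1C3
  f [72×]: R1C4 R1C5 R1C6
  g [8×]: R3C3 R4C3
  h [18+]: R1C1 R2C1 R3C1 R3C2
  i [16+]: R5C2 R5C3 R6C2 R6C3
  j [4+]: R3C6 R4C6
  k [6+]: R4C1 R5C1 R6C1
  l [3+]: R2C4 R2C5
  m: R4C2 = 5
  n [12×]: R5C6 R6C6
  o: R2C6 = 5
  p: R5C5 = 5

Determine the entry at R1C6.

Cage o is a single given cell, so R2C6 = 5.
Cage m is a single given cell, which forces R4C2 = 5.
Cage p is given; hence R5C5 = 5.
The only place for 5 in row 1 is R1C1.
In row 2, 4 can only go at R2C1, so R2C1 = 4.
The only place for 1 in row 3 is R3C6.
Column 6 already has 1, leaving R4C6 = 3.
In row 3, 2 can only go at R3C3, so R3C3 = 2.
The two cells of cage e must have product 2, which forces R1C2 = 2.
2 is placed in column 3, leaving R1C3 = 1.
2 is placed in column 3, which forces R4C3 = 4.
4 is placed in row 4; hence R4C5 = 6.
In row 3, 4 can only go at R3C5, so R3C5 = 4.
4 is placed in column 5, so R1C5 = 3.
Cage c has sum 15, leaving R3C4 = 5.
Row 6 needs a 4, and only R6C2 is open for it.
The 4 cells of cage i must have sum 16, which forces R5C3 = 6.
Row 5 already has 6; hence R5C6 = 2.
Column 6 already has 2; hence R6C6 = 6.
Cage f needs product 72, which forces R1C4 = 6.
6 is placed in column 6; hence R1C6 = 4.
Cage b needs two cells with sum 9, which forces R2C2 = 6.
Column 3 already has 6, so R2C3 = 3.
6 is placed in column 2, so R3C2 = 3.
Column 2 already has 3; hence R5C2 = 1.
Column 3 now contains 3; hence R6C3 = 5.
Row 6 already has 6, which forces R6C4 = 3.
Cage d's pair has product 6; hence R6C5 = 2.
The two cells of cage l must have sum 3, leaving R2C4 = 2.
2 is placed in column 5, so R2C5 = 1.
Row 3 now contains 3; hence R3C1 = 6.
The 3 cells of cage k must have sum 6; hence R4C1 = 2.
The two cells of cage a must have sum 5, so R4C4 = 1.
Row 5 already has 1, leaving R5C1 = 3.
3 is placed in column 4, so R5C4 = 4.
Row 6 already has 2, leaving R6C1 = 1.
Completed grid: 5 2 1 6 3 4 / 4 6 3 2 1 5 / 6 3 2 5 4 1 / 2 5 4 1 6 3 / 3 1 6 4 5 2 / 1 4 5 3 2 6.

4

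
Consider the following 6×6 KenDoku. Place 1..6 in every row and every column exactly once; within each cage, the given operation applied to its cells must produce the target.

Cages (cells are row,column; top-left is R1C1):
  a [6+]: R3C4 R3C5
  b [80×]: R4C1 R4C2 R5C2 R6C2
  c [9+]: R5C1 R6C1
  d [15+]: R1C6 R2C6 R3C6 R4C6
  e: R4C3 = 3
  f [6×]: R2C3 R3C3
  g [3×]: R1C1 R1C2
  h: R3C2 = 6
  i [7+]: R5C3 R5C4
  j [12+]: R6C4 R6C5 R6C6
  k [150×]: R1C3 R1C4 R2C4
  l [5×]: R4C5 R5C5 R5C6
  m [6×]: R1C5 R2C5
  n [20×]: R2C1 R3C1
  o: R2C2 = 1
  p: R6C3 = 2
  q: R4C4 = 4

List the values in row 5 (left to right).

Cage k has product 150, which forces R1C3 = 5.
Cage k needs product 150, leaving R1C4 = 6.
Cage o is a single given cell; hence R2C2 = 1.
Cage k needs product 150; hence R2C4 = 5.
Cage h is a single given cell; hence R3C2 = 6.
E is a freebie, which forces R4C3 = 3.
Cage q is given, so R4C4 = 4.
Cage l has product 5, so R4C5 = 1.
Cage l has product 5, which forces R5C5 = 5.
The 3 cells of cage l must have product 5, so R5C6 = 1.
Cage p is given; hence R6C3 = 2.
The two cells of cage g must have product 3, which forces R1C1 = 1.
1 is placed in column 2; hence R1C2 = 3.
Row 1 already has 3, so R1C5 = 2.
Row 1 already has 2; hence R1C6 = 4.
Row 2 already has 5, leaving R2C1 = 4.
Column 3 now contains 2, so R2C3 = 6.
Column 5 already has 2, which forces R2C5 = 3.
Row 2 now contains 3; hence R2C6 = 2.
Cage n needs two cells with product 20, which forces R3C1 = 5.
Column 3 now contains 2; hence R3C3 = 1.
Cage a's pair has sum 6, which forces R3C4 = 2.
Cage a needs two cells with sum 6, which forces R3C5 = 4.
Column 6 already has 2, which forces R3C6 = 3.
4 is placed in row 4; hence R4C1 = 2.
4 is placed in row 4, which forces R4C2 = 5.
Column 6 already has 2, so R4C6 = 6.
Cage b needs product 80, leaving R5C2 = 2.
Cage i's pair has sum 7, which forces R5C3 = 4.
The two cells of cage i must have sum 7, leaving R5C4 = 3.
The 4 cells of cage b must have product 80, leaving R6C2 = 4.
3 is placed in column 4, which forces R6C4 = 1.
Column 5 already has 4, which forces R6C5 = 6.
The 3 cells of cage j must have sum 12; hence R6C6 = 5.
Row 5 now contains 3; hence R5C1 = 6.
Row 6 now contains 6; hence R6C1 = 3.
Filled in: 1 3 5 6 2 4 / 4 1 6 5 3 2 / 5 6 1 2 4 3 / 2 5 3 4 1 6 / 6 2 4 3 5 1 / 3 4 2 1 6 5.

6 2 4 3 5 1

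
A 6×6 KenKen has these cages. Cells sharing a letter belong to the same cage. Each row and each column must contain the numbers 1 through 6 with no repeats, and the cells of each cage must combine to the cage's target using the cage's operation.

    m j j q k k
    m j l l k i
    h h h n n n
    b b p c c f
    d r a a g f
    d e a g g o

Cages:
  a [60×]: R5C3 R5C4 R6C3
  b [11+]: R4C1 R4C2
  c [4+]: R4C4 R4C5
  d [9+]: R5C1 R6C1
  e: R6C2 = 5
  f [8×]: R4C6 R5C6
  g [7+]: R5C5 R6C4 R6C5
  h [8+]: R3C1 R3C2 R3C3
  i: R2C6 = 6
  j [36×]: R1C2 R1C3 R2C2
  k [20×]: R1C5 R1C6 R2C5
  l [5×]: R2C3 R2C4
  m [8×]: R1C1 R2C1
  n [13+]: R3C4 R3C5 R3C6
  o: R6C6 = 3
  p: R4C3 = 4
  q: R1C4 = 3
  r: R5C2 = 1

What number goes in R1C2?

Cage q is a single given cell, leaving R1C4 = 3.
I is a freebie, which forces R2C6 = 6.
P is a freebie, so R4C3 = 4.
Column 4 now contains 3, so R4C4 = 1.
Row 4 already has 1, which forces R4C5 = 3.
4 is placed in row 4; hence R4C6 = 2.
R is a freebie, leaving R5C2 = 1.
Column 6 already has 2; hence R5C6 = 4.
Cage e is a single given cell; hence R6C2 = 5.
O is a freebie, so R6C6 = 3.
Cage j needs product 36, leaving R2C2 = 3.
The two cells of cage l must have product 5, which forces R2C3 = 1.
Column 4 already has 1; hence R2C4 = 5.
Row 2 now contains 5, so R2C5 = 4.
Column 6 already has 3, which forces R3C6 = 5.
Cage b's pair has sum 11, leaving R4C1 = 5.
Column 2 already has 5, leaving R4C2 = 6.
Column 1 already has 5, so R5C1 = 3.
Row 5 now contains 4, which forces R5C5 = 2.
Cage g needs sum 7, leaving R6C4 = 4.
The 3 cells of cage g must have sum 7, which forces R6C5 = 1.
Cage m's pair has product 8, so R1C1 = 4.
6 is placed in column 2; hence R1C2 = 2.
Cage j has product 36, which forces R1C3 = 6.
Column 5 already has 1; hence R1C5 = 5.
Column 6 now contains 5, which forces R1C6 = 1.
Row 2 already has 4, which forces R2C1 = 2.
Cage h needs sum 8; hence R3C1 = 1.
The 3 cells of cage h must have sum 8, so R3C2 = 4.
Row 3 already has 5, leaving R3C3 = 3.
Cage n has sum 13, so R3C4 = 2.
2 is placed in column 5, which forces R3C5 = 6.
The 3 cells of cage a must have product 60, which forces R5C3 = 5.
Row 5 already has 2; hence R5C4 = 6.
Row 6 already has 4, which forces R6C1 = 6.
Cage a has product 60, which forces R6C3 = 2.
Completed grid: 4 2 6 3 5 1 / 2 3 1 5 4 6 / 1 4 3 2 6 5 / 5 6 4 1 3 2 / 3 1 5 6 2 4 / 6 5 2 4 1 3.

2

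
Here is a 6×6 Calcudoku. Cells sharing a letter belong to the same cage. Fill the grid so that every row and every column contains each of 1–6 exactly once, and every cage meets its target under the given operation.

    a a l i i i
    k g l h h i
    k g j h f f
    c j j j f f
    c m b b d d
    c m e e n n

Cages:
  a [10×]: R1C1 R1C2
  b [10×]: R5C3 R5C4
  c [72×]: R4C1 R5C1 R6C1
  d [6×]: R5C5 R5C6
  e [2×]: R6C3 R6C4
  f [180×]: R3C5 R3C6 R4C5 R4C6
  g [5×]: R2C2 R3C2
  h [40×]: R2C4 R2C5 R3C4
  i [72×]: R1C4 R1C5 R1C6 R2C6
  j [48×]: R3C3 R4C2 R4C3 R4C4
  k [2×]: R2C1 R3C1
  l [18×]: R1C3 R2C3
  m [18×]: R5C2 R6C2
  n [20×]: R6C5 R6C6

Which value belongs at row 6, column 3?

2

In row 5, 4 can only go at R5C1, so R5C1 = 4.
Column 1 needs a 5, and only R1C1 is open for it.
5 is placed in row 1, so R1C2 = 2.
The only place for 4 in column 2 is R4C2.
The only place for 4 in column 3 is R3C3.
In column 3, 5 can only go at R5C3, so R5C3 = 5.
5 is placed in row 5; hence R5C4 = 2.
2 is placed in column 4, leaving R6C4 = 1.
Cage h has product 40, leaving R2C4 = 4.
Cage h needs product 40, leaving R2C5 = 2.
2 is placed in column 4, which forces R3C4 = 5.
Cage j has product 48, which forces R4C3 = 1.
Column 4 already has 1; hence R4C4 = 3.
Row 6 now contains 1; hence R6C3 = 2.
Column 4 already has 3, which forces R1C4 = 6.
Row 2 already has 2, leaving R2C1 = 1.
The two cells of cage g must have product 5; hence R2C2 = 5.
Row 2 already has 1, leaving R2C6 = 3.
Cage k's pair has product 2, which forces R3C1 = 2.
5 is placed in row 3, so R3C2 = 1.
Row 3 already has 1, leaving R3C6 = 6.
Row 4 already has 3, which forces R4C1 = 6.
Row 4 already has 6; hence R4C5 = 5.
5 is placed in row 4, so R4C6 = 2.
6 is placed in column 6, leaving R5C6 = 1.
The 3 cells of cage c must have product 72; hence R6C1 = 3.
Row 6 already has 3, so R6C2 = 6.
5 is placed in column 5; hence R6C5 = 4.
4 is placed in row 6, leaving R6C6 = 5.
Row 1 now contains 6; hence R1C3 = 3.
Cage i needs product 72; hence R1C5 = 1.
Column 6 now contains 1, so R1C6 = 4.
Row 2 now contains 3, which forces R2C3 = 6.
Row 3 now contains 6; hence R3C5 = 3.
6 is placed in column 2, which forces R5C2 = 3.
1 is placed in row 5, leaving R5C5 = 6.
Filled in: 5 2 3 6 1 4 / 1 5 6 4 2 3 / 2 1 4 5 3 6 / 6 4 1 3 5 2 / 4 3 5 2 6 1 / 3 6 2 1 4 5.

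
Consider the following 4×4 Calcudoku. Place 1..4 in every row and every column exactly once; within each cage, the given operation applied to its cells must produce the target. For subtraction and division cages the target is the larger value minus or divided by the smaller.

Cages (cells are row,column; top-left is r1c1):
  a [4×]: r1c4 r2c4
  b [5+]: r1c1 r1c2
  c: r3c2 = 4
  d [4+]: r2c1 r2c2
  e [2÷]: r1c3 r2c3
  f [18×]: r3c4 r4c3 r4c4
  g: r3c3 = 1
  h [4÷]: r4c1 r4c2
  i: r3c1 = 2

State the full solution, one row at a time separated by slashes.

Cage i is given; hence r3c1 = 2.
Cage c is given, so r3c2 = 4.
Cage g is given; hence r3c3 = 1.
The 3 cells of cage f must have product 18, so r3c4 = 3.
Column 2 already has 4; hence r4c2 = 1.
Cage f needs product 18, so r4c3 = 3.
Cage f has product 18, so r4c4 = 2.
Cage b's pair has sum 5; hence r1c1 = 3.
Cage b's pair has sum 5; hence r1c2 = 2.
Row 1 now contains 2, leaving r1c3 = 4.
4 is placed in row 1, so r1c4 = 1.
Cage d needs two cells with sum 4, so r2c1 = 1.
1 is placed in column 2, which forces r2c2 = 3.
Column 3 already has 4, which forces r2c3 = 2.
Column 4 already has 1; hence r2c4 = 4.
1 is placed in row 4; hence r4c1 = 4.

3 2 4 1 / 1 3 2 4 / 2 4 1 3 / 4 1 3 2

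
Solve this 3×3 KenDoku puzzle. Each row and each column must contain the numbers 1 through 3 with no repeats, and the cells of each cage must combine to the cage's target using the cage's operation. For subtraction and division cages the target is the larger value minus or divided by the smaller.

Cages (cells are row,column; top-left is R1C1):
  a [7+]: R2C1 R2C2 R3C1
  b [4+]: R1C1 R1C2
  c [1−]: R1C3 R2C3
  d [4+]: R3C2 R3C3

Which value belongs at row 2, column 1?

3

In row 1, 2 can only go at R1C3, so R1C3 = 2.
In row 2, 2 can only go at R2C2, so R2C2 = 2.
Cage a needs sum 7; hence R2C1 = 3.
Row 2 now contains 3, which forces R2C3 = 1.
Cage a needs sum 7, so R3C1 = 2.
Column 3 now contains 1, leaving R3C3 = 3.
3 is placed in column 1, leaving R1C1 = 1.
The two cells of cage b must have sum 4; hence R1C2 = 3.
Row 3 already has 3, so R3C2 = 1.
Completed grid: 1 3 2 / 3 2 1 / 2 1 3.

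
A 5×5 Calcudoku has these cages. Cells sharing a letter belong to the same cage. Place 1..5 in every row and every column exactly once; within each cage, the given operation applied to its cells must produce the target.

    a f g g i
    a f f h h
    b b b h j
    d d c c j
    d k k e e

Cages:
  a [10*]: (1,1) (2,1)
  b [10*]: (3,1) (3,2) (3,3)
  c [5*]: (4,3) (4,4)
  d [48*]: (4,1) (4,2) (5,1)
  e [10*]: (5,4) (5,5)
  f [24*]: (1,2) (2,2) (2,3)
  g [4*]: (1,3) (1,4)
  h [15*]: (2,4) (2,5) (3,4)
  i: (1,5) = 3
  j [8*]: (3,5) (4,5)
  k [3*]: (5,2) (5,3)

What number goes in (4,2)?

Cage i is a single given cell, leaving (1,5) = 3.
Cage d has product 48, leaving (4,1) = 3.
The 3 cells of cage d must have product 48, so (4,2) = 4.
4 is placed in row 4, so (4,5) = 2.
The 3 cells of cage d must have product 48, so (5,1) = 4.
2 is placed in column 5, which forces (5,5) = 5.
Column 2 now contains 4, which forces (1,2) = 2.
Cage f has product 24, which forces (2,2) = 3.
The 3 cells of cage f must have product 24; hence (2,3) = 4.
Row 2 now contains 3, leaving (2,4) = 5.
Column 5 now contains 5; hence (2,5) = 1.
5 is placed in column 4; hence (3,4) = 3.
2 is placed in column 5, which forces (3,5) = 4.
5 is placed in column 4, so (4,4) = 1.
Column 2 now contains 3, so (5,2) = 1.
1 is placed in row 5, leaving (5,3) = 3.
Row 5 now contains 5; hence (5,4) = 2.
Row 1 now contains 2, leaving (1,1) = 5.
4 is placed in column 3, leaving (1,3) = 1.
Column 4 already has 1, so (1,4) = 4.
Row 2 now contains 5, which forces (2,1) = 2.
Column 1 already has 2, so (3,1) = 1.
1 is placed in column 2, which forces (3,2) = 5.
Column 3 already has 1, so (3,3) = 2.
1 is placed in row 4, leaving (4,3) = 5.
Filled in: 5 2 1 4 3 / 2 3 4 5 1 / 1 5 2 3 4 / 3 4 5 1 2 / 4 1 3 2 5.

4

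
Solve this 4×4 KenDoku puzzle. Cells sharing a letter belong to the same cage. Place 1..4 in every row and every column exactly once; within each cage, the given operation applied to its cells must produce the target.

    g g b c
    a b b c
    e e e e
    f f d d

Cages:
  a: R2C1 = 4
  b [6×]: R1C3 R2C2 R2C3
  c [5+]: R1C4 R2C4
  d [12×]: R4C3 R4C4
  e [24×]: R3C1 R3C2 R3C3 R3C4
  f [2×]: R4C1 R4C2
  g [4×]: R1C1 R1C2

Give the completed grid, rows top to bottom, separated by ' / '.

Cage a is given; hence R2C1 = 4.
4 is placed in column 1, so R1C1 = 1.
Cage g's pair has product 4, leaving R1C2 = 4.
Column 1 already has 1, which forces R4C1 = 2.
Row 4 already has 2, which forces R4C2 = 1.
Cage b needs product 6, leaving R2C3 = 1.
Column 1 already has 2, leaving R3C1 = 3.
The 4 cells of cage e must have product 24, which forces R3C2 = 2.
Column 3 now contains 1, leaving R3C3 = 4.
Row 3 already has 4; hence R3C4 = 1.
Column 3 already has 4; hence R4C3 = 3.
3 is placed in row 4, so R4C4 = 4.
Column 3 now contains 3, which forces R1C3 = 2.
2 is placed in row 1; hence R1C4 = 3.
Column 2 now contains 2, which forces R2C2 = 3.
Column 4 already has 3, leaving R2C4 = 2.

1 4 2 3 / 4 3 1 2 / 3 2 4 1 / 2 1 3 4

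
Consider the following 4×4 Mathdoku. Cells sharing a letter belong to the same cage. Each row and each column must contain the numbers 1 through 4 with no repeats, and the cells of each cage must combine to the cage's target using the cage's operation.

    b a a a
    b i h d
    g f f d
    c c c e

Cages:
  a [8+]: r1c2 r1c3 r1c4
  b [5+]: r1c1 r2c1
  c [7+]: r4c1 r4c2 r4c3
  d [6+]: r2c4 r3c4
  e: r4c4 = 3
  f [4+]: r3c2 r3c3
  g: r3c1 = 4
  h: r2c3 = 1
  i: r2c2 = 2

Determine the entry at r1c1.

2

Cage i is given; hence r2c2 = 2.
Cage h is given, which forces r2c3 = 1.
2 is placed in row 2; hence r2c4 = 4.
Cage g is given, so r3c1 = 4.
1 is placed in column 3, so r3c3 = 3.
Column 4 already has 4; hence r3c4 = 2.
Cage e is given, leaving r4c4 = 3.
Cage b's pair has sum 5, so r1c1 = 2.
Cage a has sum 8, leaving r1c2 = 3.
3 is placed in column 3, so r1c3 = 4.
Column 4 now contains 3, so r1c4 = 1.
Row 2 already has 4, so r2c1 = 3.
3 is placed in row 3, which forces r3c2 = 1.
2 is placed in column 1, which forces r4c1 = 1.
1 is placed in column 2, leaving r4c2 = 4.
Column 3 now contains 4, leaving r4c3 = 2.
Filled in: 2 3 4 1 / 3 2 1 4 / 4 1 3 2 / 1 4 2 3.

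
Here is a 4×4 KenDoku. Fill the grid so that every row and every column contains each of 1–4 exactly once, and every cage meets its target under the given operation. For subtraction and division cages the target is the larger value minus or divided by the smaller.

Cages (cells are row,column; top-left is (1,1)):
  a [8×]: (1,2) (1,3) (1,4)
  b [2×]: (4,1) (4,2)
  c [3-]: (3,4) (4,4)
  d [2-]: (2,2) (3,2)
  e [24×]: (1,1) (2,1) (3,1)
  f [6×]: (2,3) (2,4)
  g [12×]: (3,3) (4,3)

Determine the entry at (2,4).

In row 1, 3 can only go at (1,1), so (1,1) = 3.
The only place for 1 in row 2 is (2,2).
The two cells of cage d must have difference 2; hence (3,2) = 3.
3 is placed in row 3, which forces (3,3) = 4.
4 is placed in row 3; hence (3,4) = 1.
Cage b needs two cells with product 2, leaving (4,1) = 1.
Column 2 already has 1, leaving (4,2) = 2.
Column 3 already has 4, which forces (4,3) = 3.
Column 4 already has 1, leaving (4,4) = 4.
2 is placed in column 2; hence (1,2) = 4.
The 3 cells of cage a must have product 8, leaving (1,3) = 1.
Column 4 already has 4, leaving (1,4) = 2.
Cage e needs product 24; hence (2,1) = 4.
3 is placed in column 3, which forces (2,3) = 2.
Cage f needs two cells with product 6; hence (2,4) = 3.
4 is placed in row 3, which forces (3,1) = 2.
Filled in: 3 4 1 2 / 4 1 2 3 / 2 3 4 1 / 1 2 3 4.

3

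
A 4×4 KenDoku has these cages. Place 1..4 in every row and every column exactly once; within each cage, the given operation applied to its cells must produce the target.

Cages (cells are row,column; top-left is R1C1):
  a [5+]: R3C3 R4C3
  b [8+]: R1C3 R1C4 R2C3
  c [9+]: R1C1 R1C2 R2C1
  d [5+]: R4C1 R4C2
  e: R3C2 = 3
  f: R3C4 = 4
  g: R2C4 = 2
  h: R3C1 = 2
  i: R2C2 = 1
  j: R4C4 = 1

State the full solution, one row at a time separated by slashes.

1 4 2 3 / 4 1 3 2 / 2 3 1 4 / 3 2 4 1

Cage i is given, so R2C2 = 1.
Cage g is given, leaving R2C4 = 2.
Cage h is given, leaving R3C1 = 2.
Cage e is a single given cell; hence R3C2 = 3.
F is a freebie, leaving R3C4 = 4.
J is a freebie; hence R4C4 = 1.
1 is placed in column 4; hence R1C4 = 3.
Row 3 already has 4, so R3C3 = 1.
Cage d's pair has sum 5, which forces R4C1 = 3.
Cage d's pair has sum 5; hence R4C2 = 2.
Cage a needs two cells with sum 5, so R4C3 = 4.
Cage c needs sum 9, which forces R1C1 = 1.
2 is placed in column 2, leaving R1C2 = 4.
Column 3 now contains 1; hence R1C3 = 2.
Column 1 already has 3, so R2C1 = 4.
4 is placed in column 3; hence R2C3 = 3.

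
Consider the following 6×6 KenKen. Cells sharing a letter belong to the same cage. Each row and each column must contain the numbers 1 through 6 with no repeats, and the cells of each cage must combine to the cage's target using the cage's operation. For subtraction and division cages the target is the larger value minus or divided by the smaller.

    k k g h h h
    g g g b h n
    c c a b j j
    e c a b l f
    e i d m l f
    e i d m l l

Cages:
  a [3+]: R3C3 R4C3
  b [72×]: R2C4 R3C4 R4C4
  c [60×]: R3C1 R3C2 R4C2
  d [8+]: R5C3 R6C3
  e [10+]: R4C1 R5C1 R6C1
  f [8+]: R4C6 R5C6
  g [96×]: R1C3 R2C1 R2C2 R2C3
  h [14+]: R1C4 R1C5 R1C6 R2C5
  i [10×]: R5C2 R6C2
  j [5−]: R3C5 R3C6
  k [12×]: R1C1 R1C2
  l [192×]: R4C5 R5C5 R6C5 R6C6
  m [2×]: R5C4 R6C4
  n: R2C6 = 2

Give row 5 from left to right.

Cage n is a single given cell; hence R2C6 = 2.
The 4 cells of cage l must have product 192, so R6C6 = 4.
The 4 cells of cage g must have product 96; hence R1C3 = 4.
Row 2 needs a 5, and only R2C5 is open for it.
Row 2 needs a 3, and only R2C4 is open for it.
In column 2, 1 can only go at R2C2, so R2C2 = 1.
Cage g needs product 96, which forces R2C1 = 4.
1 is placed in row 2, so R2C3 = 6.
The only place for 4 in row 5 is R5C5.
In row 5, 6 can only go at R5C1, so R5C1 = 6.
6 is placed in column 1, so R1C1 = 2.
Cage k needs two cells with product 12; hence R1C2 = 6.
Row 3 needs a 2, and only R3C3 is open for it.
2 is placed in column 3, leaving R4C3 = 1.
Row 4 now contains 1, so R4C1 = 3.
Row 4 already has 3, leaving R4C6 = 5.
Column 6 now contains 5, leaving R5C6 = 3.
Cage e needs sum 10, which forces R6C1 = 1.
Row 6 now contains 1, so R6C4 = 2.
Row 6 now contains 2, leaving R6C5 = 6.
The 4 cells of cage h must have sum 14, so R1C4 = 5.
Cage h needs sum 14, leaving R1C5 = 3.
3 is placed in column 6, which forces R1C6 = 1.
Column 1 already has 3, which forces R3C1 = 5.
The 3 cells of cage c must have product 60, leaving R3C2 = 3.
Column 5 already has 6, leaving R3C5 = 1.
Cage j's pair has difference 5, so R3C6 = 6.
Row 4 already has 5, which forces R4C2 = 4.
Row 4 now contains 4, so R4C4 = 6.
Column 5 already has 6, leaving R4C5 = 2.
The two cells of cage i must have product 10, leaving R5C2 = 2.
Row 5 already has 3, which forces R5C3 = 5.
2 is placed in column 4, which forces R5C4 = 1.
Row 6 now contains 2, which forces R6C2 = 5.
The two cells of cage d must have sum 8, leaving R6C3 = 3.
Row 3 already has 6, which forces R3C4 = 4.
Filled in: 2 6 4 5 3 1 / 4 1 6 3 5 2 / 5 3 2 4 1 6 / 3 4 1 6 2 5 / 6 2 5 1 4 3 / 1 5 3 2 6 4.

6 2 5 1 4 3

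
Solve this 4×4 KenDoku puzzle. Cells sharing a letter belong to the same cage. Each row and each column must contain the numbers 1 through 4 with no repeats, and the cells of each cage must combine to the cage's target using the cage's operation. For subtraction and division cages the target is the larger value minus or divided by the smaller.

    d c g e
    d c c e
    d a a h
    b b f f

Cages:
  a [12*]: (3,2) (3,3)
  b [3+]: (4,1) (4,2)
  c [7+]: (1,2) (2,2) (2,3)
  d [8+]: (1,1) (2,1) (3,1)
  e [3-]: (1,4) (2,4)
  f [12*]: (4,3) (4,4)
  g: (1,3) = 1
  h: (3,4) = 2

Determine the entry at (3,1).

1

Cage g is given, leaving (1,3) = 1.
1 is placed in row 1, leaving (1,4) = 4.
Column 4 already has 4, leaving (2,4) = 1.
Cage h is given; hence (3,4) = 2.
Column 4 already has 4, so (4,4) = 3.
Row 1 now contains 4, leaving (1,1) = 3.
The 3 cells of cage c must have sum 7, leaving (1,2) = 2.
Cage d needs sum 8, so (2,1) = 4.
Cage c needs sum 7, so (2,2) = 3.
The 3 cells of cage c must have sum 7; hence (2,3) = 2.
Cage d needs sum 8, leaving (3,1) = 1.
3 is placed in column 2, so (3,2) = 4.
Row 3 now contains 4, which forces (3,3) = 3.
Column 1 now contains 1, which forces (4,1) = 2.
2 is placed in column 2; hence (4,2) = 1.
Row 4 now contains 3, so (4,3) = 4.
Completed grid: 3 2 1 4 / 4 3 2 1 / 1 4 3 2 / 2 1 4 3.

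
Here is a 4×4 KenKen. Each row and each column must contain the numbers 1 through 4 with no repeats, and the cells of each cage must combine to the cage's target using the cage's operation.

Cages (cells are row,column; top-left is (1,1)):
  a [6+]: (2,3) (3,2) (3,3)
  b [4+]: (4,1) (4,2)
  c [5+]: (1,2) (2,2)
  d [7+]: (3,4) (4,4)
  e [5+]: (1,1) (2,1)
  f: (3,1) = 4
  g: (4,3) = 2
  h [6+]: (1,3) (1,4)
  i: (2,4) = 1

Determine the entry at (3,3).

1

I is a freebie, which forces (2,4) = 1.
Cage f is a single given cell, which forces (3,1) = 4.
Row 3 already has 4, which forces (3,4) = 3.
Cage g is given, so (4,3) = 2.
Column 4 already has 3, which forces (4,4) = 4.
Column 3 now contains 2, so (1,3) = 4.
4 is placed in column 4, which forces (1,4) = 2.
Column 3 now contains 2, which forces (2,3) = 3.
Cage a needs sum 6, so (3,2) = 2.
Column 3 now contains 2; hence (3,3) = 1.
Row 1 now contains 2, leaving (1,1) = 3.
The two cells of cage c must have sum 5, so (1,2) = 1.
3 is placed in row 2, which forces (2,1) = 2.
Column 2 now contains 2, so (2,2) = 4.
Column 1 already has 3, leaving (4,1) = 1.
1 is placed in column 2, which forces (4,2) = 3.
Completed grid: 3 1 4 2 / 2 4 3 1 / 4 2 1 3 / 1 3 2 4.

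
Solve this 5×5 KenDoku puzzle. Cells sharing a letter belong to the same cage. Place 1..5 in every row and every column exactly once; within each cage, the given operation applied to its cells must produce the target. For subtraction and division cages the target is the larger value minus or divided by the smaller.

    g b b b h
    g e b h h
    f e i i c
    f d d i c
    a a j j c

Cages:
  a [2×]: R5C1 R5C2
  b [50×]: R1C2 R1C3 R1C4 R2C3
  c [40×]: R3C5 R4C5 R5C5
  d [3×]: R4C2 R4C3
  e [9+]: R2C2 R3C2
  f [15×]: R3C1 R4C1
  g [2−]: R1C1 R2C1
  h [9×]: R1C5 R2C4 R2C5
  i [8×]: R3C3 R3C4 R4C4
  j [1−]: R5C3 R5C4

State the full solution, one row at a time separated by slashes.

The 3 cells of cage h must have product 9, so R1C5 = 3.
The 4 cells of cage b must have product 50, which forces R2C3 = 5.
Cage h needs product 9, which forces R2C4 = 3.
Cage h has product 9; hence R2C5 = 1.
Row 2 now contains 5, leaving R2C2 = 4.
Cage e needs two cells with sum 9, so R3C2 = 5.
Cage g needs two cells with difference 2; hence R1C1 = 4.
The 4 cells of cage b must have product 50, so R1C4 = 5.
Row 2 already has 4, leaving R2C1 = 2.
Row 3 already has 5, so R3C1 = 3.
The two cells of cage f must have product 15; hence R4C1 = 5.
2 is placed in column 1, leaving R5C1 = 1.
Row 5 now contains 1, which forces R5C2 = 2.
2 is placed in row 5, leaving R5C4 = 4.
Row 5 now contains 4, which forces R5C5 = 5.
Column 2 already has 2; hence R1C2 = 1.
Cage b needs product 50, which forces R1C3 = 2.
The 3 cells of cage i must have product 8; hence R3C3 = 4.
Row 3 already has 4, so R3C5 = 2.
Column 2 already has 1, so R4C2 = 3.
Row 4 now contains 3, so R4C3 = 1.
Row 4 already has 1, which forces R4C4 = 2.
Column 5 now contains 2; hence R4C5 = 4.
Row 5 now contains 4, so R5C3 = 3.
2 is placed in row 3, leaving R3C4 = 1.

4 1 2 5 3 / 2 4 5 3 1 / 3 5 4 1 2 / 5 3 1 2 4 / 1 2 3 4 5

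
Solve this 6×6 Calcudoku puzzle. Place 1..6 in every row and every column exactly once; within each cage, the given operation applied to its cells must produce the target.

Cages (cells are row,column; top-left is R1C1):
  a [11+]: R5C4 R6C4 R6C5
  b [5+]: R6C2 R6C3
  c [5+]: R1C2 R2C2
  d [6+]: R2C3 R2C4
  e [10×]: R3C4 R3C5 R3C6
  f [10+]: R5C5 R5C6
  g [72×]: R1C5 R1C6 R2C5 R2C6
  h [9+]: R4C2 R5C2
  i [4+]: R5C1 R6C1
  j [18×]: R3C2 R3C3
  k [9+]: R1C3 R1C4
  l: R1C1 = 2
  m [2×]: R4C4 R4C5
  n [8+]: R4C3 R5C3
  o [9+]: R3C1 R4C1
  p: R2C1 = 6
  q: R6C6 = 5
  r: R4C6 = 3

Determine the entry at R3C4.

Cage l is a single given cell, which forces R1C1 = 2.
Cage p is a single given cell, which forces R2C1 = 6.
Cage r is given, which forces R4C6 = 3.
Cage q is a single given cell, leaving R6C6 = 5.
The only place for 3 in row 2 is R2C5.
The only place for 4 in row 3 is R3C1.
4 is placed in column 1; hence R4C1 = 5.
The only place for 4 in row 4 is R4C2.
Cage c needs two cells with sum 5, which forces R1C2 = 3.
The two cells of cage c must have sum 5, leaving R2C2 = 2.
Column 2 now contains 3; hence R3C2 = 6.
6 is placed in row 3; hence R3C3 = 3.
Cage h needs two cells with sum 9; hence R5C2 = 5.
2 is placed in column 2, which forces R6C2 = 1.
Cage i needs two cells with sum 4; hence R5C1 = 1.
Row 6 now contains 1; hence R6C1 = 3.
Cage b needs two cells with sum 5; hence R6C3 = 4.
Column 3 now contains 4; hence R1C3 = 5.
Cage k's pair has sum 9, so R1C4 = 4.
5 is placed in column 3, so R2C3 = 1.
1 is placed in row 2; hence R2C4 = 5.
1 is placed in row 2, which forces R2C6 = 4.
Cage a needs sum 11, so R5C4 = 3.
Column 6 now contains 4, which forces R5C6 = 6.
The 4 cells of cage g must have product 72, so R1C5 = 6.
Column 6 already has 6, leaving R1C6 = 1.
The 3 cells of cage e must have product 10, which forces R3C5 = 5.
Column 6 now contains 1, which forces R3C6 = 2.
Cage n needs two cells with sum 8, so R4C3 = 6.
Row 5 already has 6, so R5C3 = 2.
Row 5 already has 6, so R5C5 = 4.
6 is placed in column 5, leaving R6C5 = 2.
Row 3 already has 2, so R3C4 = 1.
Cage m's pair has product 2, which forces R4C4 = 2.
Column 5 now contains 2, which forces R4C5 = 1.
Row 6 already has 2; hence R6C4 = 6.
Filled in: 2 3 5 4 6 1 / 6 2 1 5 3 4 / 4 6 3 1 5 2 / 5 4 6 2 1 3 / 1 5 2 3 4 6 / 3 1 4 6 2 5.

1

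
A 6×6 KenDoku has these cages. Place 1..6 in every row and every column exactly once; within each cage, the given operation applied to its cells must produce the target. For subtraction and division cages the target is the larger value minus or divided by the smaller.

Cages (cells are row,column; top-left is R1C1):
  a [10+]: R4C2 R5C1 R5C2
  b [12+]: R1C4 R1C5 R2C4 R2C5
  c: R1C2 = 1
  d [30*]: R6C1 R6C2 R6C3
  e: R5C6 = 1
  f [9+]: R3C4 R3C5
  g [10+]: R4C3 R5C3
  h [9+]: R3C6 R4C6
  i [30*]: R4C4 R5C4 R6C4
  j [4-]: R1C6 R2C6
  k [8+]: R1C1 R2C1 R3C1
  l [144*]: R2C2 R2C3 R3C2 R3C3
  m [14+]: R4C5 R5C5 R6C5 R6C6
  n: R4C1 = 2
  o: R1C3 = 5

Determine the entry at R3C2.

4

Cage c is a single given cell, which forces R1C2 = 1.
Cage o is given, which forces R1C3 = 5.
Cage n is a single given cell; hence R4C1 = 2.
Cage e is given, which forces R5C6 = 1.
In column 1, 6 can only go at R6C1, so R6C1 = 6.
Cage d needs product 30; hence R6C2 = 5.
Cage d has product 30, which forces R6C3 = 1.
In row 3, 1 can only go at R3C1, so R3C1 = 1.
In row 4, 1 can only go at R4C5, so R4C5 = 1.
The 4 cells of cage m must have sum 14, so R5C5 = 6.
The two cells of cage g must have sum 10, leaving R4C3 = 6.
Row 5 already has 6, which forces R5C3 = 4.
Cage a has sum 10, leaving R4C2 = 3.
Row 4 already has 3, leaving R4C4 = 5.
5 is placed in row 4, which forces R4C6 = 4.
Cage a has sum 10; hence R5C1 = 5.
Row 5 already has 4, which forces R5C2 = 2.
Row 5 now contains 2, leaving R5C4 = 3.
3 is placed in column 4, leaving R6C4 = 2.
Column 6 now contains 4, which forces R6C6 = 3.
The 4 cells of cage b must have sum 12, which forces R2C4 = 1.
The two cells of cage h must have sum 9; hence R3C6 = 5.
Row 6 already has 3, leaving R6C5 = 4.
Cage f needs two cells with sum 9; hence R3C4 = 6.
5 is placed in row 3; hence R3C5 = 3.
6 is placed in column 4, so R1C4 = 4.
3 is placed in column 5, so R1C5 = 2.
Row 1 now contains 2, which forces R1C6 = 6.
Cage l has product 144; hence R2C2 = 6.
Cage l has product 144, which forces R2C3 = 3.
Cage b has sum 12; hence R2C5 = 5.
Column 6 now contains 6, so R2C6 = 2.
6 is placed in row 3, which forces R3C2 = 4.
Row 3 already has 3; hence R3C3 = 2.
4 is placed in row 1, leaving R1C1 = 3.
Row 2 now contains 3, which forces R2C1 = 4.
The full grid is 3 1 5 4 2 6 / 4 6 3 1 5 2 / 1 4 2 6 3 5 / 2 3 6 5 1 4 / 5 2 4 3 6 1 / 6 5 1 2 4 3.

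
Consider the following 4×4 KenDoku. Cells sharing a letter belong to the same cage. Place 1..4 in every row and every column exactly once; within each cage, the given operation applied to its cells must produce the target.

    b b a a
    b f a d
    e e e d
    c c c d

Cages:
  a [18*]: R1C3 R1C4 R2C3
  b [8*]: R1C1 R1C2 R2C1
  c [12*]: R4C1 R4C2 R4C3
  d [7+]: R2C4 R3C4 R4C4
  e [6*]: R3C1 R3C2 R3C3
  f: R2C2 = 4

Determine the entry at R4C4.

2

Cage a needs product 18, leaving R1C3 = 2.
The 3 cells of cage a must have product 18, so R1C4 = 3.
Cage f is a single given cell, so R2C2 = 4.
Cage a needs product 18, which forces R2C3 = 3.
Column 3 now contains 3, so R3C3 = 1.
1 is placed in column 3, which forces R4C3 = 4.
The 3 cells of cage b must have product 8; hence R1C1 = 4.
Column 2 now contains 4; hence R1C2 = 1.
Cage b has product 8, so R2C1 = 2.
Row 2 already has 2, which forces R2C4 = 1.
Column 1 already has 2, which forces R3C1 = 3.
Row 3 now contains 3; hence R3C2 = 2.
Cage d has sum 7, leaving R3C4 = 4.
Column 1 now contains 3, so R4C1 = 1.
Column 2 now contains 1; hence R4C2 = 3.
Column 4 now contains 1, so R4C4 = 2.
Filled in: 4 1 2 3 / 2 4 3 1 / 3 2 1 4 / 1 3 4 2.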